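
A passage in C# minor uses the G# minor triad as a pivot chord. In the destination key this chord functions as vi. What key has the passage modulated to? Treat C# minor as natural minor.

The numeral vi denotes a minor triad on scale degree 6. With G# on degree 6, the tonic of the new key is B.
Degree 6 carries a minor triad in major keys, so the destination is B major.
Check: the diatonic triads of B major are B (I), C#m (ii), D#m (iii), E (IV), F# (V), G#m (vi), A#dim (vii°) — G# minor is indeed vi.

B major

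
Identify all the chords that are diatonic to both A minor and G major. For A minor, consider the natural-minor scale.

Am, C, Em, G

Triads in A minor (natural minor): Am (i), Bdim (ii°), C (III), Dm (iv), Em (v), F (VI), G (VII).
Triads in G major: G (I), Am (ii), Bm (iii), C (IV), D (V), Em (vi), F#dim (vii°).
Shared triads with their functions: Am (i in A minor, ii in G major); C (III in A minor, IV in G major); Em (v in A minor, vi in G major); G (VII in A minor, I in G major).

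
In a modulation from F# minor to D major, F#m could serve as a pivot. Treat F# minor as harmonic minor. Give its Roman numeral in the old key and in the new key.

The scale of F# minor (harmonic minor) is F# G# A B C# D E#; F# is degree 1, and the triad built there (F#-A-C#) is minor, so it is i.
The scale of D major is D E F# G A B C#; F# is degree 3, and the triad built there (F#-A-C#) is minor, so it is iii.

i in F# minor; iii in D major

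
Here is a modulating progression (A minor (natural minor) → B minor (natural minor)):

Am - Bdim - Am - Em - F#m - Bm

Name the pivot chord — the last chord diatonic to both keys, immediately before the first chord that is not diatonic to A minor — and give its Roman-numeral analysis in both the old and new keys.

Em — v in A minor, iv in B minor

Chords diatonic to A minor: Am, Bdim, C, Dm, Em, F, G.
Reading the progression, the first chord not in that set is F#m, so the modulation leaves A minor there.
The chord immediately before F#m is Em, which is diatonic to both keys: v in A minor and iv in B minor.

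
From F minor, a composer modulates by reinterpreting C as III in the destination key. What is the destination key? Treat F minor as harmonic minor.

The numeral III denotes a major triad on scale degree 3. With C on degree 3, the tonic of the new key is A.
Degree 3 carries a major triad in natural-minor keys, so the destination is A minor.
Check: the diatonic triads of A minor (natural minor) are Am (i), Bdim (ii°), C (III), Dm (iv), Em (v), F (VI), G (VII) — C is indeed III.

A minor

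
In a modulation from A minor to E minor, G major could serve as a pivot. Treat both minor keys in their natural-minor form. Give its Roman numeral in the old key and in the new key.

The scale of A minor (natural minor) is A B C D E F G; G is degree 7, and the triad built there (G-B-D) is major, so it is VII.
The scale of E minor (natural minor) is E F# G A B C D; G is degree 3, and the triad built there (G-B-D) is major, so it is III.

VII in A minor; III in E minor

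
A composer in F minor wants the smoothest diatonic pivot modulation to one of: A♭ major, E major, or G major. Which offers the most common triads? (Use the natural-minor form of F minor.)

A♭ major

Triads of F minor (natural minor): Fm (i), Gdim (ii°), A♭ (III), B♭m (iv), Cm (v), D♭ (VI), E♭ (VII).
A♭ major shares 7: Fm, Gdim, A♭, B♭m, Cm, D♭, E♭.
E major shares 0: none.
G major shares 0: none.
The most common triads (7) are shared with A♭ major.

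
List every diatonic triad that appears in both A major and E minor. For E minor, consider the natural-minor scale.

Bm, D

Triads in A major: A major (I), B minor (ii), C# minor (iii), D major (IV), E major (V), F# minor (vi), G# diminished (vii°).
Triads in E minor (natural minor): E minor (i), F# diminished (ii°), G major (III), A minor (iv), B minor (v), C major (VI), D major (VII).
Shared triads with their functions: B minor (ii in A major, v in E minor); D major (IV in A major, VII in E minor).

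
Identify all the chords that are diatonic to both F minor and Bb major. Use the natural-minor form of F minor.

Triads in F minor (natural minor): Fm (i), Gdim (ii°), Ab (III), Bbm (iv), Cm (v), Db (VI), Eb (VII).
Triads in Bb major: Bb (I), Cm (ii), Dm (iii), Eb (IV), F (V), Gm (vi), Adim (vii°).
Shared triads with their functions: Cm (v in F minor, ii in Bb major); Eb (VII in F minor, IV in Bb major).

Cm, Eb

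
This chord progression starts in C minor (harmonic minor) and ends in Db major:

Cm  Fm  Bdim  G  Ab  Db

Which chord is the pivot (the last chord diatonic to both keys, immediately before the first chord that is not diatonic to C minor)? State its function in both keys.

Chords diatonic to C minor: Cm, Ddim, Ebaug, Fm, G, Ab, Bdim.
Reading the progression, the first chord not in that set is Db, so the modulation leaves C minor there.
The chord immediately before Db is Ab, which is diatonic to both keys: VI in C minor and V in Db major.

Ab — VI in C minor, V in Db major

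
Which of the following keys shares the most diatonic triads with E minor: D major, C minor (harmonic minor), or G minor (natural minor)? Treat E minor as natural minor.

D major

Triads of E minor (natural minor): E minor (i), F# diminished (ii°), G major (III), A minor (iv), B minor (v), C major (VI), D major (VII).
D major shares 4: Em, G, Bm, D.
C minor (harmonic minor) shares 1: G.
G minor (natural minor) shares 0: none.
The most common triads (4) are shared with D major.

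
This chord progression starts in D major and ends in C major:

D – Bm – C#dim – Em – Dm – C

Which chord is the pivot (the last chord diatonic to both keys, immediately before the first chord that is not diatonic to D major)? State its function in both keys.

Em — ii in D major, iii in C major

Chords diatonic to D major: D, Em, F#m, G, A, Bm, C#dim.
Reading the progression, the first chord not in that set is Dm, so the modulation leaves D major there.
The chord immediately before Dm is Em, which is diatonic to both keys: ii in D major and iii in C major.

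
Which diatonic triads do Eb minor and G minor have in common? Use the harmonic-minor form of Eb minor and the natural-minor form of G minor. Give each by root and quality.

Bb

Triads in Eb minor (harmonic minor): Ebm (i), Fdim (ii°), Gbaug (III+), Abm (iv), Bb (V), Cb (VI), Ddim (vii°).
Triads in G minor (natural minor): Gm (i), Adim (ii°), Bb (III), Cm (iv), Dm (v), Eb (VI), F (VII).
Shared triads with their functions: Bb (V in Eb minor, III in G minor).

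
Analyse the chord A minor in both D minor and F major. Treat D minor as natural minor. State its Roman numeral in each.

v in D minor; iii in F major

The scale of D minor (natural minor) is D E F G A Bb C; A is degree 5, and the triad built there (A-C-E) is minor, so it is v.
The scale of F major is F G A Bb C D E; A is degree 3, and the triad built there (A-C-E) is minor, so it is iii.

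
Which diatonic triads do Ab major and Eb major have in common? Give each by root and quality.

Triads in Ab major: Ab (I), Bbm (ii), Cm (iii), Db (IV), Eb (V), Fm (vi), Gdim (vii°).
Triads in Eb major: Eb (I), Fm (ii), Gm (iii), Ab (IV), Bb (V), Cm (vi), Ddim (vii°).
Shared triads with their functions: Ab (I in Ab major, IV in Eb major); Cm (iii in Ab major, vi in Eb major); Eb (V in Ab major, I in Eb major); Fm (vi in Ab major, ii in Eb major).

Ab, Cm, Eb, Fm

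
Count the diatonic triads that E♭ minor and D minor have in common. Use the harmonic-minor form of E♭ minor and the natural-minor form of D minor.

Diatonic triads of E♭ minor (harmonic minor): E♭m (i), Fdim (ii°), G♭aug (III+), A♭m (iv), B♭ (V), C♭ (VI), Ddim (vii°).
Diatonic triads of D minor (natural minor): Dm (i), Edim (ii°), F (III), Gm (iv), Am (v), B♭ (VI), C (VII).
Matching root and quality in both lists: B♭.
That gives 1 common triad.

1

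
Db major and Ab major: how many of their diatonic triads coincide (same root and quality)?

Diatonic triads of Db major: Db (I), Ebm (ii), Fm (iii), Gb (IV), Ab (V), Bbm (vi), Cdim (vii°).
Diatonic triads of Ab major: Ab (I), Bbm (ii), Cm (iii), Db (IV), Eb (V), Fm (vi), Gdim (vii°).
Matching root and quality in both lists: Db, Fm, Ab, Bbm.
That gives 4 common triads.

4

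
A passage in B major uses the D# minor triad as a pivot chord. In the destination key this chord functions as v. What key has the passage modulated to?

G# minor

The numeral v denotes a minor triad on scale degree 5. With D# on degree 5, the tonic of the new key is G#.
Degree 5 carries a minor triad in natural-minor keys, so the destination is G# minor.
Check: the diatonic triads of G# minor (natural minor) are G#m (i), A#dim (ii°), B (III), C#m (iv), D#m (v), E (VI), F# (VII) — D# minor is indeed v.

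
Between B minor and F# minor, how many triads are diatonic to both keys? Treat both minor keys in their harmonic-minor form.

Diatonic triads of B minor (harmonic minor): Bm (i), C#dim (ii°), Daug (III+), Em (iv), F# (V), G (VI), A#dim (vii°).
Diatonic triads of F# minor (harmonic minor): F#m (i), G#dim (ii°), Aaug (III+), Bm (iv), C# (V), D (VI), E#dim (vii°).
Matching root and quality in both lists: Bm.
That gives 1 common triad.

1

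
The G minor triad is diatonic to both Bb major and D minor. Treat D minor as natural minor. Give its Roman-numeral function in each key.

The scale of Bb major is Bb C D Eb F G A; G is degree 6, and the triad built there (G-Bb-D) is minor, so it is vi.
The scale of D minor (natural minor) is D E F G A Bb C; G is degree 4, and the triad built there (G-Bb-D) is minor, so it is iv.

vi in Bb major; iv in D minor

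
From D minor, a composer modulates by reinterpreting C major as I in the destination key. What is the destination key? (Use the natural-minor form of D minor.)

C major

The numeral I denotes a major triad on scale degree 1. With C on degree 1, the tonic of the new key is C.
Degree 1 carries a major triad in major keys, so the destination is C major.
Check: the diatonic triads of C major are C (I), Dm (ii), Em (iii), F (IV), G (V), Am (vi), Bdim (vii°) — C major is indeed I.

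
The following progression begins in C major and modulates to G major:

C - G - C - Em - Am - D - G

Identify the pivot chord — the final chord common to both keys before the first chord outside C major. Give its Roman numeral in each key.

Am — vi in C major, ii in G major

Chords diatonic to C major: C, Dm, Em, F, G, Am, Bdim.
Reading the progression, the first chord not in that set is D, so the modulation leaves C major there.
The chord immediately before D is Am, which is diatonic to both keys: vi in C major and ii in G major.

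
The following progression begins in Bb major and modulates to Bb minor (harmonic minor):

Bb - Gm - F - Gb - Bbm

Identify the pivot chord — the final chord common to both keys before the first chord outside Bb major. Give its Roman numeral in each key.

F — V in Bb major, V in Bb minor

Chords diatonic to Bb major: Bb, Cm, Dm, Eb, F, Gm, Adim.
Reading the progression, the first chord not in that set is Gb, so the modulation leaves Bb major there.
The chord immediately before Gb is F, which is diatonic to both keys: V in Bb major and V in Bb minor.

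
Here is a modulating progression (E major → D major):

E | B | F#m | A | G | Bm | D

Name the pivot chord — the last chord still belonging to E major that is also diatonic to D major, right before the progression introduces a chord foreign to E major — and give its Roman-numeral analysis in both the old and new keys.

A — IV in E major, V in D major

Chords diatonic to E major: E, F#m, G#m, A, B, C#m, D#dim.
Reading the progression, the first chord not in that set is G, so the modulation leaves E major there.
The chord immediately before G is A, which is diatonic to both keys: IV in E major and V in D major.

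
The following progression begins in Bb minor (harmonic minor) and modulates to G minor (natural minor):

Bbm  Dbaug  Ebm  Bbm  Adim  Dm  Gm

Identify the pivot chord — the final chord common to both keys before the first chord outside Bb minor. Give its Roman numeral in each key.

Chords diatonic to Bb minor: Bbm, Cdim, Dbaug, Ebm, F, Gb, Adim.
Reading the progression, the first chord not in that set is Dm, so the modulation leaves Bb minor there.
The chord immediately before Dm is Adim, which is diatonic to both keys: vii° in Bb minor and ii° in G minor.

Adim — vii° in Bb minor, ii° in G minor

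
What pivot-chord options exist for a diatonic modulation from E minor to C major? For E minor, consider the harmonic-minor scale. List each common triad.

Em, Am, C

Triads in E minor (harmonic minor): Em (i), F♯dim (ii°), Gaug (III+), Am (iv), B (V), C (VI), D♯dim (vii°).
Triads in C major: C (I), Dm (ii), Em (iii), F (IV), G (V), Am (vi), Bdim (vii°).
Shared triads with their functions: Em (i in E minor, iii in C major); Am (iv in E minor, vi in C major); C (VI in E minor, I in C major).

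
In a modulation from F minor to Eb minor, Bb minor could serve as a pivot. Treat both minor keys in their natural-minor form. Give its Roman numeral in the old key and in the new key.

The scale of F minor (natural minor) is F G Ab Bb C Db Eb; Bb is degree 4, and the triad built there (Bb-Db-F) is minor, so it is iv.
The scale of Eb minor (natural minor) is Eb F Gb Ab Bb Cb Db; Bb is degree 5, and the triad built there (Bb-Db-F) is minor, so it is v.

iv in F minor; v in Eb minor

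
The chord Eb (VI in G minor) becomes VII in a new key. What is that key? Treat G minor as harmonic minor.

The numeral VII denotes a major triad on scale degree 7. With Eb on degree 7, the tonic of the new key is F.
Degree 7 carries a major triad in natural-minor keys, so the destination is F minor.
Check: the diatonic triads of F minor (natural minor) are Fm (i), Gdim (ii°), Ab (III), Bbm (iv), Cm (v), Db (VI), Eb (VII) — Eb is indeed VII.

F minor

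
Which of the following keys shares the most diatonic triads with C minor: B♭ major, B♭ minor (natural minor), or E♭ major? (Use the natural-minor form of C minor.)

Triads of C minor (natural minor): C minor (i), D diminished (ii°), E♭ major (III), F minor (iv), G minor (v), A♭ major (VI), B♭ major (VII).
B♭ major shares 4: Cm, E♭, Gm, B♭.
B♭ minor (natural minor) shares 2: Fm, A♭.
E♭ major shares 7: Cm, Ddim, E♭, Fm, Gm, A♭, B♭.
The most common triads (7) are shared with E♭ major.

E♭ major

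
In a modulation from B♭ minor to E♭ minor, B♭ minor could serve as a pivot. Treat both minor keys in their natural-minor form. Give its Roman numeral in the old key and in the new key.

The scale of B♭ minor (natural minor) is B♭ C D♭ E♭ F G♭ A♭; B♭ is degree 1, and the triad built there (B♭-D♭-F) is minor, so it is i.
The scale of E♭ minor (natural minor) is E♭ F G♭ A♭ B♭ C♭ D♭; B♭ is degree 5, and the triad built there (B♭-D♭-F) is minor, so it is v.

i in B♭ minor; v in E♭ minor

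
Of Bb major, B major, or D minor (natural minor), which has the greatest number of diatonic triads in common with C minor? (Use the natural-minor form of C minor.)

Triads of C minor (natural minor): C minor (i), D diminished (ii°), Eb major (III), F minor (iv), G minor (v), Ab major (VI), Bb major (VII).
Bb major shares 4: Cm, Eb, Gm, Bb.
B major shares 0: none.
D minor (natural minor) shares 2: Gm, Bb.
The most common triads (4) are shared with Bb major.

Bb major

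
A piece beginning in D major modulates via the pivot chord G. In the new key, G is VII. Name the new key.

The numeral VII denotes a major triad on scale degree 7. With G on degree 7, the tonic of the new key is A.
Degree 7 carries a major triad in natural-minor keys, so the destination is A minor.
Check: the diatonic triads of A minor (natural minor) are Am (i), Bdim (ii°), C (III), Dm (iv), Em (v), F (VI), G (VII) — G is indeed VII.

A minor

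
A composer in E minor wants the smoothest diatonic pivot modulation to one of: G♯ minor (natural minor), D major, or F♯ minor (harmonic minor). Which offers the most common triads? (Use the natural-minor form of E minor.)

Triads of E minor (natural minor): E minor (i), F♯ diminished (ii°), G major (III), A minor (iv), B minor (v), C major (VI), D major (VII).
G♯ minor (natural minor) shares 0: none.
D major shares 4: Em, G, Bm, D.
F♯ minor (harmonic minor) shares 2: Bm, D.
The most common triads (4) are shared with D major.

D major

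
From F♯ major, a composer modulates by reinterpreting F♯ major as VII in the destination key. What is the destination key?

G♯ minor

The numeral VII denotes a major triad on scale degree 7. With F♯ on degree 7, the tonic of the new key is G♯.
Degree 7 carries a major triad in natural-minor keys, so the destination is G♯ minor.
Check: the diatonic triads of G♯ minor (natural minor) are G♯m (i), A♯dim (ii°), B (III), C♯m (iv), D♯m (v), E (VI), F♯ (VII) — F♯ major is indeed VII.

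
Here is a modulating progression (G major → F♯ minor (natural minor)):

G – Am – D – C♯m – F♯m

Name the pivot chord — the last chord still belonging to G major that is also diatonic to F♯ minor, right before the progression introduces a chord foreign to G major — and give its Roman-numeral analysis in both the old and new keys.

Chords diatonic to G major: G, Am, Bm, C, D, Em, F♯dim.
Reading the progression, the first chord not in that set is C♯m, so the modulation leaves G major there.
The chord immediately before C♯m is D, which is diatonic to both keys: V in G major and VI in F♯ minor.

D — V in G major, VI in F♯ minor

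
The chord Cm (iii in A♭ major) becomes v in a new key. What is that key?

F minor

The numeral v denotes a minor triad on scale degree 5. With C on degree 5, the tonic of the new key is F.
Degree 5 carries a minor triad in natural-minor keys, so the destination is F minor.
Check: the diatonic triads of F minor (natural minor) are Fm (i), Gdim (ii°), A♭ (III), B♭m (iv), Cm (v), D♭ (VI), E♭ (VII) — Cm is indeed v.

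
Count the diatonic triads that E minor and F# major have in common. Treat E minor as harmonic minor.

Diatonic triads of E minor (harmonic minor): E minor (i), F# diminished (ii°), G augmented (III+), A minor (iv), B major (V), C major (VI), D# diminished (vii°).
Diatonic triads of F# major: F# major (I), G# minor (ii), A# minor (iii), B major (IV), C# major (V), D# minor (vi), E# diminished (vii°).
Matching root and quality in both lists: B major.
That gives 1 common triad.

1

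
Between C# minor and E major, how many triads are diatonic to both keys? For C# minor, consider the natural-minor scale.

Diatonic triads of C# minor (natural minor): C#m (i), D#dim (ii°), E (III), F#m (iv), G#m (v), A (VI), B (VII).
Diatonic triads of E major: E (I), F#m (ii), G#m (iii), A (IV), B (V), C#m (vi), D#dim (vii°).
Matching root and quality in both lists: C#m, D#dim, E, F#m, G#m, A, B.
That gives 7 common triads.

7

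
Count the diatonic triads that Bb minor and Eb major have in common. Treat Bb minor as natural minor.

Diatonic triads of Bb minor (natural minor): Bb minor (i), C diminished (ii°), Db major (III), Eb minor (iv), F minor (v), Gb major (VI), Ab major (VII).
Diatonic triads of Eb major: Eb major (I), F minor (ii), G minor (iii), Ab major (IV), Bb major (V), C minor (vi), D diminished (vii°).
Matching root and quality in both lists: F minor, Ab major.
That gives 2 common triads.

2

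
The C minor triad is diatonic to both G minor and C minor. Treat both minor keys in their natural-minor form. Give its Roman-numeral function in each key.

The scale of G minor (natural minor) is G A Bb C D Eb F; C is degree 4, and the triad built there (C-Eb-G) is minor, so it is iv.
The scale of C minor (natural minor) is C D Eb F G Ab Bb; C is degree 1, and the triad built there (C-Eb-G) is minor, so it is i.

iv in G minor; i in C minor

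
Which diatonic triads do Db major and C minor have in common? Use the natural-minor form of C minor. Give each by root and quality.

Triads in Db major: Db (I), Ebm (ii), Fm (iii), Gb (IV), Ab (V), Bbm (vi), Cdim (vii°).
Triads in C minor (natural minor): Cm (i), Ddim (ii°), Eb (III), Fm (iv), Gm (v), Ab (VI), Bb (VII).
Shared triads with their functions: Fm (iii in Db major, iv in C minor); Ab (V in Db major, VI in C minor).

Fm, Ab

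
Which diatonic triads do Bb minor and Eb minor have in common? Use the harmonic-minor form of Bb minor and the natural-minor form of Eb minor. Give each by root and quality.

Triads in Bb minor (harmonic minor): Bb minor (i), C diminished (ii°), Db augmented (III+), Eb minor (iv), F major (V), Gb major (VI), A diminished (vii°).
Triads in Eb minor (natural minor): Eb minor (i), F diminished (ii°), Gb major (III), Ab minor (iv), Bb minor (v), Cb major (VI), Db major (VII).
Shared triads with their functions: Bb minor (i in Bb minor, v in Eb minor); Eb minor (iv in Bb minor, i in Eb minor); Gb major (VI in Bb minor, III in Eb minor).

Bbm, Ebm, Gb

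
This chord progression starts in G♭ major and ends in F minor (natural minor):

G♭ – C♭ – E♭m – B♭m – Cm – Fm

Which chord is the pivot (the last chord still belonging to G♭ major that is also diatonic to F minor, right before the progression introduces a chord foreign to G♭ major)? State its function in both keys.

Chords diatonic to G♭ major: G♭, A♭m, B♭m, C♭, D♭, E♭m, Fdim.
Reading the progression, the first chord not in that set is Cm, so the modulation leaves G♭ major there.
The chord immediately before Cm is B♭m, which is diatonic to both keys: iii in G♭ major and iv in F minor.

B♭m — iii in G♭ major, iv in F minor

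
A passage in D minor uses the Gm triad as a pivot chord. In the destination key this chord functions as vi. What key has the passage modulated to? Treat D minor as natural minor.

The numeral vi denotes a minor triad on scale degree 6. With G on degree 6, the tonic of the new key is B♭.
Degree 6 carries a minor triad in major keys, so the destination is B♭ major.
Check: the diatonic triads of B♭ major are B♭ (I), Cm (ii), Dm (iii), E♭ (IV), F (V), Gm (vi), Adim (vii°) — Gm is indeed vi.

B♭ major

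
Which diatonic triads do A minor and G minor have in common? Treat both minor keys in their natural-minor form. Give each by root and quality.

Triads in A minor (natural minor): Am (i), Bdim (ii°), C (III), Dm (iv), Em (v), F (VI), G (VII).
Triads in G minor (natural minor): Gm (i), Adim (ii°), Bb (III), Cm (iv), Dm (v), Eb (VI), F (VII).
Shared triads with their functions: Dm (iv in A minor, v in G minor); F (VI in A minor, VII in G minor).

Dm, F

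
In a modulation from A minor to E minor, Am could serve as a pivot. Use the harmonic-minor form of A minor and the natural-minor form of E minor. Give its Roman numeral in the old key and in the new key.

i in A minor; iv in E minor

The scale of A minor (harmonic minor) is A B C D E F G♯; A is degree 1, and the triad built there (A-C-E) is minor, so it is i.
The scale of E minor (natural minor) is E F♯ G A B C D; A is degree 4, and the triad built there (A-C-E) is minor, so it is iv.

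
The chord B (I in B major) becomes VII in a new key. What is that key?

C♯ minor

The numeral VII denotes a major triad on scale degree 7. With B on degree 7, the tonic of the new key is C♯.
Degree 7 carries a major triad in natural-minor keys, so the destination is C♯ minor.
Check: the diatonic triads of C♯ minor (natural minor) are C♯m (i), D♯dim (ii°), E (III), F♯m (iv), G♯m (v), A (VI), B (VII) — B is indeed VII.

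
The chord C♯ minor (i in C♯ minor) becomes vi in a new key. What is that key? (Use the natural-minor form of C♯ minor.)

The numeral vi denotes a minor triad on scale degree 6. With C♯ on degree 6, the tonic of the new key is E.
Degree 6 carries a minor triad in major keys, so the destination is E major.
Check: the diatonic triads of E major are E (I), F♯m (ii), G♯m (iii), A (IV), B (V), C♯m (vi), D♯dim (vii°) — C♯ minor is indeed vi.

E major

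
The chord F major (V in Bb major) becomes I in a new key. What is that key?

The numeral I denotes a major triad on scale degree 1. With F on degree 1, the tonic of the new key is F.
Degree 1 carries a major triad in major keys, so the destination is F major.
Check: the diatonic triads of F major are F (I), Gm (ii), Am (iii), Bb (IV), C (V), Dm (vi), Edim (vii°) — F major is indeed I.

F major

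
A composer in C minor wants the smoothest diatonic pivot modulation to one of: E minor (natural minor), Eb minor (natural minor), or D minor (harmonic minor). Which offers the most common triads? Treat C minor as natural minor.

D minor

Triads of C minor (natural minor): Cm (i), Ddim (ii°), Eb (III), Fm (iv), Gm (v), Ab (VI), Bb (VII).
E minor (natural minor) shares 0: none.
Eb minor (natural minor) shares 0: none.
D minor (harmonic minor) shares 2: Gm, Bb.
The most common triads (2) are shared with D minor.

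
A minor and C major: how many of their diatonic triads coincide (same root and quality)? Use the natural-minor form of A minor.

Diatonic triads of A minor (natural minor): Am (i), Bdim (ii°), C (III), Dm (iv), Em (v), F (VI), G (VII).
Diatonic triads of C major: C (I), Dm (ii), Em (iii), F (IV), G (V), Am (vi), Bdim (vii°).
Matching root and quality in both lists: Am, Bdim, C, Dm, Em, F, G.
That gives 7 common triads.

7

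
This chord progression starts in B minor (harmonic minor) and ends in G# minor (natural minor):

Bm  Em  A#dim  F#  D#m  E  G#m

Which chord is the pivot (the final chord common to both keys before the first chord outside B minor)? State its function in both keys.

F# — V in B minor, VII in G# minor

Chords diatonic to B minor: Bm, C#dim, Daug, Em, F#, G, A#dim.
Reading the progression, the first chord not in that set is D#m, so the modulation leaves B minor there.
The chord immediately before D#m is F#, which is diatonic to both keys: V in B minor and VII in G# minor.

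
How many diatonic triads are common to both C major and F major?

Diatonic triads of C major: C (I), Dm (ii), Em (iii), F (IV), G (V), Am (vi), Bdim (vii°).
Diatonic triads of F major: F (I), Gm (ii), Am (iii), Bb (IV), C (V), Dm (vi), Edim (vii°).
Matching root and quality in both lists: C, Dm, F, Am.
That gives 4 common triads.

4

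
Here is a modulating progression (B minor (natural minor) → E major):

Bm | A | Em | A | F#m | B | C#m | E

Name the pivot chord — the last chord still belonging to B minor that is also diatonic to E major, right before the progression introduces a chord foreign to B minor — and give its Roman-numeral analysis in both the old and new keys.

Chords diatonic to B minor: Bm, C#dim, D, Em, F#m, G, A.
Reading the progression, the first chord not in that set is B, so the modulation leaves B minor there.
The chord immediately before B is F#m, which is diatonic to both keys: v in B minor and ii in E major.

F#m — v in B minor, ii in E major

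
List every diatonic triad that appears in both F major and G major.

Triads in F major: F (I), Gm (ii), Am (iii), Bb (IV), C (V), Dm (vi), Edim (vii°).
Triads in G major: G (I), Am (ii), Bm (iii), C (IV), D (V), Em (vi), F#dim (vii°).
Shared triads with their functions: Am (iii in F major, ii in G major); C (V in F major, IV in G major).

Am, C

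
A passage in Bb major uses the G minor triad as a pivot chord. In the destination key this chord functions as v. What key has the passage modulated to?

C minor

The numeral v denotes a minor triad on scale degree 5. With G on degree 5, the tonic of the new key is C.
Degree 5 carries a minor triad in natural-minor keys, so the destination is C minor.
Check: the diatonic triads of C minor (natural minor) are Cm (i), Ddim (ii°), Eb (III), Fm (iv), Gm (v), Ab (VI), Bb (VII) — G minor is indeed v.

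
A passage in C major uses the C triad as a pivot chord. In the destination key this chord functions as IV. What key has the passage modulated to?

The numeral IV denotes a major triad on scale degree 4. With C on degree 4, the tonic of the new key is G.
Degree 4 carries a major triad in major keys, so the destination is G major.
Check: the diatonic triads of G major are G (I), Am (ii), Bm (iii), C (IV), D (V), Em (vi), F#dim (vii°) — C is indeed IV.

G major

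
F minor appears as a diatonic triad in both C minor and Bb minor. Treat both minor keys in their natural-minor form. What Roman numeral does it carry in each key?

The scale of C minor (natural minor) is C D Eb F G Ab Bb; F is degree 4, and the triad built there (F-Ab-C) is minor, so it is iv.
The scale of Bb minor (natural minor) is Bb C Db Eb F Gb Ab; F is degree 5, and the triad built there (F-Ab-C) is minor, so it is v.

iv in C minor; v in Bb minor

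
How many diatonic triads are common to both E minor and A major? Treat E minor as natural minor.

2

Diatonic triads of E minor (natural minor): E minor (i), F# diminished (ii°), G major (III), A minor (iv), B minor (v), C major (VI), D major (VII).
Diatonic triads of A major: A major (I), B minor (ii), C# minor (iii), D major (IV), E major (V), F# minor (vi), G# diminished (vii°).
Matching root and quality in both lists: B minor, D major.
That gives 2 common triads.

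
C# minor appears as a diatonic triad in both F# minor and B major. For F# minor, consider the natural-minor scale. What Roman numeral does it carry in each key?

v in F# minor; ii in B major

The scale of F# minor (natural minor) is F# G# A B C# D E; C# is degree 5, and the triad built there (C#-E-G#) is minor, so it is v.
The scale of B major is B C# D# E F# G# A#; C# is degree 2, and the triad built there (C#-E-G#) is minor, so it is ii.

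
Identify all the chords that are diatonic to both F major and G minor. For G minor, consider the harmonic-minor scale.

Triads in F major: F (I), Gm (ii), Am (iii), Bb (IV), C (V), Dm (vi), Edim (vii°).
Triads in G minor (harmonic minor): Gm (i), Adim (ii°), Bbaug (III+), Cm (iv), D (V), Eb (VI), F#dim (vii°).
Shared triads with their functions: Gm (ii in F major, i in G minor).

Gm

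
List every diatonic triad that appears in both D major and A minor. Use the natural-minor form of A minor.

Triads in D major: D (I), Em (ii), F#m (iii), G (IV), A (V), Bm (vi), C#dim (vii°).
Triads in A minor (natural minor): Am (i), Bdim (ii°), C (III), Dm (iv), Em (v), F (VI), G (VII).
Shared triads with their functions: Em (ii in D major, v in A minor); G (IV in D major, VII in A minor).

Em, G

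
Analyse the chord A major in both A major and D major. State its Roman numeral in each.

The scale of A major is A B C# D E F# G#; A is degree 1, and the triad built there (A-C#-E) is major, so it is I.
The scale of D major is D E F# G A B C#; A is degree 5, and the triad built there (A-C#-E) is major, so it is V.

I in A major; V in D major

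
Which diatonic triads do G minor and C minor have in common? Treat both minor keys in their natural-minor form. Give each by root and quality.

Gm, Bb, Cm, Eb

Triads in G minor (natural minor): G minor (i), A diminished (ii°), Bb major (III), C minor (iv), D minor (v), Eb major (VI), F major (VII).
Triads in C minor (natural minor): C minor (i), D diminished (ii°), Eb major (III), F minor (iv), G minor (v), Ab major (VI), Bb major (VII).
Shared triads with their functions: G minor (i in G minor, v in C minor); Bb major (III in G minor, VII in C minor); C minor (iv in G minor, i in C minor); Eb major (VI in G minor, III in C minor).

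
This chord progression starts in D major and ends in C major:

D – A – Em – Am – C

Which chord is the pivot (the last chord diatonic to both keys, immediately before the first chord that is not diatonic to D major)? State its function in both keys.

Chords diatonic to D major: D, Em, F#m, G, A, Bm, C#dim.
Reading the progression, the first chord not in that set is Am, so the modulation leaves D major there.
The chord immediately before Am is Em, which is diatonic to both keys: ii in D major and iii in C major.

Em — ii in D major, iii in C major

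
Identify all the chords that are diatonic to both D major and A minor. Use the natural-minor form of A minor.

Em, G

Triads in D major: D major (I), E minor (ii), F# minor (iii), G major (IV), A major (V), B minor (vi), C# diminished (vii°).
Triads in A minor (natural minor): A minor (i), B diminished (ii°), C major (III), D minor (iv), E minor (v), F major (VI), G major (VII).
Shared triads with their functions: E minor (ii in D major, v in A minor); G major (IV in D major, VII in A minor).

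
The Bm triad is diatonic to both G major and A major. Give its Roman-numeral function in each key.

The scale of G major is G A B C D E F#; B is degree 3, and the triad built there (B-D-F#) is minor, so it is iii.
The scale of A major is A B C# D E F# G#; B is degree 2, and the triad built there (B-D-F#) is minor, so it is ii.

iii in G major; ii in A major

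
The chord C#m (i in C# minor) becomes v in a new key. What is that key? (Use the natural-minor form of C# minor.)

The numeral v denotes a minor triad on scale degree 5. With C# on degree 5, the tonic of the new key is F#.
Degree 5 carries a minor triad in natural-minor keys, so the destination is F# minor.
Check: the diatonic triads of F# minor (natural minor) are F#m (i), G#dim (ii°), A (III), Bm (iv), C#m (v), D (VI), E (VII) — C#m is indeed v.

F# minor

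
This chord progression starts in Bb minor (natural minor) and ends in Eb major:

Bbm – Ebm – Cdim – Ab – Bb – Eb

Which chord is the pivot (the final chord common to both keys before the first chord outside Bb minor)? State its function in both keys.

Ab — VII in Bb minor, IV in Eb major

Chords diatonic to Bb minor: Bbm, Cdim, Db, Ebm, Fm, Gb, Ab.
Reading the progression, the first chord not in that set is Bb, so the modulation leaves Bb minor there.
The chord immediately before Bb is Ab, which is diatonic to both keys: VII in Bb minor and IV in Eb major.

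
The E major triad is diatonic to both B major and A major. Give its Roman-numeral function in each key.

IV in B major; V in A major

The scale of B major is B C# D# E F# G# A#; E is degree 4, and the triad built there (E-G#-B) is major, so it is IV.
The scale of A major is A B C# D E F# G#; E is degree 5, and the triad built there (E-G#-B) is major, so it is V.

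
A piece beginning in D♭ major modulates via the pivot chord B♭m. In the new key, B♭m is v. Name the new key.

The numeral v denotes a minor triad on scale degree 5. With B♭ on degree 5, the tonic of the new key is E♭.
Degree 5 carries a minor triad in natural-minor keys, so the destination is E♭ minor.
Check: the diatonic triads of E♭ minor (natural minor) are E♭m (i), Fdim (ii°), G♭ (III), A♭m (iv), B♭m (v), C♭ (VI), D♭ (VII) — B♭m is indeed v.

E♭ minor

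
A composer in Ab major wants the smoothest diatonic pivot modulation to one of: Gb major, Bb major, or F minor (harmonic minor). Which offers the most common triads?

Triads of Ab major: Ab major (I), Bb minor (ii), C minor (iii), Db major (IV), Eb major (V), F minor (vi), G diminished (vii°).
Gb major shares 2: Bbm, Db.
Bb major shares 2: Cm, Eb.
F minor (harmonic minor) shares 4: Bbm, Db, Fm, Gdim.
The most common triads (4) are shared with F minor.

F minor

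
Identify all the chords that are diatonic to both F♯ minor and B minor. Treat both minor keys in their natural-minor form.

Triads in F♯ minor (natural minor): F♯m (i), G♯dim (ii°), A (III), Bm (iv), C♯m (v), D (VI), E (VII).
Triads in B minor (natural minor): Bm (i), C♯dim (ii°), D (III), Em (iv), F♯m (v), G (VI), A (VII).
Shared triads with their functions: F♯m (i in F♯ minor, v in B minor); A (III in F♯ minor, VII in B minor); Bm (iv in F♯ minor, i in B minor); D (VI in F♯ minor, III in B minor).

F♯m, A, Bm, D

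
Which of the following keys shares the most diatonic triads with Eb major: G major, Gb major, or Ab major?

Ab major

Triads of Eb major: Eb major (I), F minor (ii), G minor (iii), Ab major (IV), Bb major (V), C minor (vi), D diminished (vii°).
G major shares 0: none.
Gb major shares 0: none.
Ab major shares 4: Eb, Fm, Ab, Cm.
The most common triads (4) are shared with Ab major.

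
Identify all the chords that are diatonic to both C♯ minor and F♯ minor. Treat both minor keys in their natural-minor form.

Triads in C♯ minor (natural minor): C♯m (i), D♯dim (ii°), E (III), F♯m (iv), G♯m (v), A (VI), B (VII).
Triads in F♯ minor (natural minor): F♯m (i), G♯dim (ii°), A (III), Bm (iv), C♯m (v), D (VI), E (VII).
Shared triads with their functions: C♯m (i in C♯ minor, v in F♯ minor); E (III in C♯ minor, VII in F♯ minor); F♯m (iv in C♯ minor, i in F♯ minor); A (VI in C♯ minor, III in F♯ minor).

C♯m, E, F♯m, A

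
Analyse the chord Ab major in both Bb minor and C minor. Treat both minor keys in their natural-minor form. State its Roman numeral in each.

The scale of Bb minor (natural minor) is Bb C Db Eb F Gb Ab; Ab is degree 7, and the triad built there (Ab-C-Eb) is major, so it is VII.
The scale of C minor (natural minor) is C D Eb F G Ab Bb; Ab is degree 6, and the triad built there (Ab-C-Eb) is major, so it is VI.

VII in Bb minor; VI in C minor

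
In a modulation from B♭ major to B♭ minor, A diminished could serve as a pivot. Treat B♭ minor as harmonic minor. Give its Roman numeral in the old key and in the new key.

The scale of B♭ major is B♭ C D E♭ F G A; A is degree 7, and the triad built there (A-C-E♭) is diminished, so it is vii°.
The scale of B♭ minor (harmonic minor) is B♭ C D♭ E♭ F G♭ A; A is degree 7, and the triad built there (A-C-E♭) is diminished, so it is vii°.

vii° in B♭ major; vii° in B♭ minor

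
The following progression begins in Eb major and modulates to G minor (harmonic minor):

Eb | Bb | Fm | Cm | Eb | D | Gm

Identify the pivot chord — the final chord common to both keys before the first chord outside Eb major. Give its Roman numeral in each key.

Chords diatonic to Eb major: Eb, Fm, Gm, Ab, Bb, Cm, Ddim.
Reading the progression, the first chord not in that set is D, so the modulation leaves Eb major there.
The chord immediately before D is Eb, which is diatonic to both keys: I in Eb major and VI in G minor.

Eb — I in Eb major, VI in G minor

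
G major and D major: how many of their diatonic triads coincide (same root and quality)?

Diatonic triads of G major: G (I), Am (ii), Bm (iii), C (IV), D (V), Em (vi), F#dim (vii°).
Diatonic triads of D major: D (I), Em (ii), F#m (iii), G (IV), A (V), Bm (vi), C#dim (vii°).
Matching root and quality in both lists: G, Bm, D, Em.
That gives 4 common triads.

4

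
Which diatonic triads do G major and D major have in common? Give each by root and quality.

G, Bm, D, Em

Triads in G major: G (I), Am (ii), Bm (iii), C (IV), D (V), Em (vi), F♯dim (vii°).
Triads in D major: D (I), Em (ii), F♯m (iii), G (IV), A (V), Bm (vi), C♯dim (vii°).
Shared triads with their functions: G (I in G major, IV in D major); Bm (iii in G major, vi in D major); D (V in G major, I in D major); Em (vi in G major, ii in D major).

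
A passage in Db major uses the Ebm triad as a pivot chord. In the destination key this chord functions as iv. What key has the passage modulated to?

Bb minor

The numeral iv denotes a minor triad on scale degree 4. With Eb on degree 4, the tonic of the new key is Bb.
Degree 4 carries a minor triad in minor keys, so the destination is Bb minor.
Check: the diatonic triads of Bb minor (natural minor) are Bbm (i), Cdim (ii°), Db (III), Ebm (iv), Fm (v), Gb (VI), Ab (VII) — Ebm is indeed iv.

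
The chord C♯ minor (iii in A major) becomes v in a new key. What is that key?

F♯ minor

The numeral v denotes a minor triad on scale degree 5. With C♯ on degree 5, the tonic of the new key is F♯.
Degree 5 carries a minor triad in natural-minor keys, so the destination is F♯ minor.
Check: the diatonic triads of F♯ minor (natural minor) are F♯m (i), G♯dim (ii°), A (III), Bm (iv), C♯m (v), D (VI), E (VII) — C♯ minor is indeed v.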